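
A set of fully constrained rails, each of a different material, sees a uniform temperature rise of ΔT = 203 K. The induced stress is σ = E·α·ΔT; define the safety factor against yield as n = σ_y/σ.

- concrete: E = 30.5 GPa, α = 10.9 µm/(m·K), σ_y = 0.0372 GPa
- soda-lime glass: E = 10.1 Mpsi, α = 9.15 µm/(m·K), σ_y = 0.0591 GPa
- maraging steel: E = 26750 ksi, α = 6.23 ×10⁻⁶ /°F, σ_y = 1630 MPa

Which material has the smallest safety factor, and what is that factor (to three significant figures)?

soda-lime glass, n = 0.457

With everything in SI (GPa, ×10⁻⁶/K, MPa):
  concrete: E = 30.50, α = 10.9, σ_y = 37.20 → σ = 67.5 MPa, n = 0.551
  soda-lime glass: E = 69.64, α = 9.15, σ_y = 59.10 → σ = 129 MPa, n = 0.457
  maraging steel: E = 184.4, α = 11.2, σ_y = 1630 → σ = 420 MPa, n = 3.88
The minimum is soda-lime glass at n = 0.457.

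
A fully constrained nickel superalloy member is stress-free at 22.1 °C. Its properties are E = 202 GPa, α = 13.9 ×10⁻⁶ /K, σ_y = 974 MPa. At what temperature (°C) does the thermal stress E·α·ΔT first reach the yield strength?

369 °C

E·α·ΔT = 974.0 MPa ⇒ ΔT = 974.0 / (202.0×10³ × 13.9×10⁻⁶) = 346.9 K.
T = 22.1 + 346.9 = 369.0 °C.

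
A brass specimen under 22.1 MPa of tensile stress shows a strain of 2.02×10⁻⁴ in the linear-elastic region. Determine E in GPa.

109 GPa

E = σ/ε = 22.1 MPa / 2.02×10⁻⁴ = 109400 MPa = 109 GPa.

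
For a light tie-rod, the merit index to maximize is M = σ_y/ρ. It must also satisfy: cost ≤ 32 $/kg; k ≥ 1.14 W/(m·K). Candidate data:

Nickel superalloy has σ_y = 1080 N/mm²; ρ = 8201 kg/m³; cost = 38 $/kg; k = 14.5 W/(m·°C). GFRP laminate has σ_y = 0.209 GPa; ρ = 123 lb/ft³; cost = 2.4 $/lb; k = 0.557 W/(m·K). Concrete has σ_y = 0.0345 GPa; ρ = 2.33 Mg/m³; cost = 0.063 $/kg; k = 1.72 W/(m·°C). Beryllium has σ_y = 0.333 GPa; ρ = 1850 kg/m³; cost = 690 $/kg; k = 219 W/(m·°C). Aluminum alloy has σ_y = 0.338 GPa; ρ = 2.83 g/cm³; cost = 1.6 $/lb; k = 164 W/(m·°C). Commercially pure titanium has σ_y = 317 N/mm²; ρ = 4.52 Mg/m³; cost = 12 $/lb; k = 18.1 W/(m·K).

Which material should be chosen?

Screen on constraints: cost ≤ 32 $/kg; k ≥ 1.14 W/(m·K). Survivors: concrete, aluminum alloy, commercially pure titanium.
Normalizing units and computing the index:
  concrete: σ_y = 34.50 MPa, ρ = 2330 kg/m³
  aluminum alloy: σ_y = 338.0 MPa, ρ = 2830 kg/m³
  commercially pure titanium: σ_y = 317.0 MPa, ρ = 4520 kg/m³
  aluminum alloy: M = 119 kN·m/kg
  commercially pure titanium: M = 70.1 kN·m/kg
  concrete: M = 14.8 kN·m/kg
Aluminum alloy has the largest M.

aluminum alloy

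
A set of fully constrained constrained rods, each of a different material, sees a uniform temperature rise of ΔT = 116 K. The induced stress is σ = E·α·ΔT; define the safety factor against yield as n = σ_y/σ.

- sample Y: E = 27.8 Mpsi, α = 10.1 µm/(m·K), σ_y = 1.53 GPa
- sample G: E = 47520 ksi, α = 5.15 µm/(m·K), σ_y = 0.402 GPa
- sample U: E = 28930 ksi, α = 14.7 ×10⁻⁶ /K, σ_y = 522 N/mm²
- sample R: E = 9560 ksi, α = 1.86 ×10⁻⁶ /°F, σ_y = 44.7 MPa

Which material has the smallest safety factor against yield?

sample U

Converting E to GPa, α to ×10⁻⁶/K, σ_y to MPa, then σ and n for each:
  sample Y: E = 191.7, α = 10.1, σ_y = 1530 → σ = 225 MPa, n = 6.81
  sample G: E = 327.6, α = 5.15, σ_y = 402.0 → σ = 196 MPa, n = 2.05
  sample U: E = 199.5, α = 14.7, σ_y = 522.0 → σ = 340 MPa, n = 1.53
  sample R: E = 65.91, α = 3.35, σ_y = 44.70 → σ = 25.6 MPa, n = 1.75
The minimum is sample U at n = 1.53.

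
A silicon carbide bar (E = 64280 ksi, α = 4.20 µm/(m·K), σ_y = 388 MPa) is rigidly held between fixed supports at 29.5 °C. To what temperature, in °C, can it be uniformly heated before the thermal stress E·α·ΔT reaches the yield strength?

E = 64280 ksi = 443.2 GPa.
E·α·ΔT = 388.0 MPa ⇒ ΔT = 388.0 / (443.2×10³ × 4.20×10⁻⁶) = 208.4 K.
T = 29.5 + 208.4 = 237.9 °C.

238 °C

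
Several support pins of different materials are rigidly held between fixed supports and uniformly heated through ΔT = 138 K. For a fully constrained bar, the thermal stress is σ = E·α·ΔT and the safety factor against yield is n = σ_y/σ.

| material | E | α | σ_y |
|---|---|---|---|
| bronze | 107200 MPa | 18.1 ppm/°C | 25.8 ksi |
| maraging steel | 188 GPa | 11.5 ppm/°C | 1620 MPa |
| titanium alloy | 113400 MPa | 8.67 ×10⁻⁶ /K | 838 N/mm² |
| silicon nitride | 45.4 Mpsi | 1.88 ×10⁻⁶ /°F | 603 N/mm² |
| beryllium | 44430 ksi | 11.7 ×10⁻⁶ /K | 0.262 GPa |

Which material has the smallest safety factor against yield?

beryllium

In consistent units (E in GPa, α in ×10⁻⁶/K, σ_y in MPa):
  bronze: E = 107.2, α = 18.1, σ_y = 177.9 → σ = 268 MPa, n = 0.664
  maraging steel: E = 188.0, α = 11.5, σ_y = 1620 → σ = 298 MPa, n = 5.43
  titanium alloy: E = 113.4, α = 8.67, σ_y = 838.0 → σ = 136 MPa, n = 6.18
  silicon nitride: E = 313.0, α = 3.38, σ_y = 603.0 → σ = 146 MPa, n = 4.13
  beryllium: E = 306.3, α = 11.7, σ_y = 262.0 → σ = 495 MPa, n = 0.530
Smallest n: beryllium with n = 0.530.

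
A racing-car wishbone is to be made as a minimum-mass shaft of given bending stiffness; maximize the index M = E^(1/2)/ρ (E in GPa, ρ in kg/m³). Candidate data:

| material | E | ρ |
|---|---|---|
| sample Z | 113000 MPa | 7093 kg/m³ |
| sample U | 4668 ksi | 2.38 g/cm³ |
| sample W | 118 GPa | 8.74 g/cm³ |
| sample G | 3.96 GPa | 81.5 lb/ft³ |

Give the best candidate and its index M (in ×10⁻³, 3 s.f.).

After converting to SI:
  sample Z: E = 113.0 GPa, ρ = 7093 kg/m³
  sample U: E = 32.18 GPa, ρ = 2380 kg/m³
  sample W: E = 118.0 GPa, ρ = 8740 kg/m³
  sample G: E = 3.960 GPa, ρ = 1306 kg/m³
  sample U: M = 2.38×10⁻³
  sample G: M = 1.52×10⁻³
  sample Z: M = 1.50×10⁻³
  sample W: M = 1.24×10⁻³
The maximum is for sample U.

sample U, M = 2.38×10⁻³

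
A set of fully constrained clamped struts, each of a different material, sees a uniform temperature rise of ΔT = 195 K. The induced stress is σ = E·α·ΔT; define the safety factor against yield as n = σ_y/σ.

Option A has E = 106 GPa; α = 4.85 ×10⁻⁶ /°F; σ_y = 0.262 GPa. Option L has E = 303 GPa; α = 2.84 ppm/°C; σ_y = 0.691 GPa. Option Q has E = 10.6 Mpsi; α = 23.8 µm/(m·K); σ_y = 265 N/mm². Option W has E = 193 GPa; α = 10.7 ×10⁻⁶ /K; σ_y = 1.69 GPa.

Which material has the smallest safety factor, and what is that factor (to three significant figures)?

With everything in SI (GPa, ×10⁻⁶/K, MPa):
  option A: E = 106.0, α = 8.73, σ_y = 262.0 → σ = 180 MPa, n = 1.45
  option L: E = 303.0, α = 2.84, σ_y = 691.0 → σ = 168 MPa, n = 4.12
  option Q: E = 73.08, α = 23.8, σ_y = 265.0 → σ = 339 MPa, n = 0.781
  option W: E = 193.0, α = 10.7, σ_y = 1690 → σ = 403 MPa, n = 4.20
Smallest n: option Q with n = 0.781.

option Q, n = 0.781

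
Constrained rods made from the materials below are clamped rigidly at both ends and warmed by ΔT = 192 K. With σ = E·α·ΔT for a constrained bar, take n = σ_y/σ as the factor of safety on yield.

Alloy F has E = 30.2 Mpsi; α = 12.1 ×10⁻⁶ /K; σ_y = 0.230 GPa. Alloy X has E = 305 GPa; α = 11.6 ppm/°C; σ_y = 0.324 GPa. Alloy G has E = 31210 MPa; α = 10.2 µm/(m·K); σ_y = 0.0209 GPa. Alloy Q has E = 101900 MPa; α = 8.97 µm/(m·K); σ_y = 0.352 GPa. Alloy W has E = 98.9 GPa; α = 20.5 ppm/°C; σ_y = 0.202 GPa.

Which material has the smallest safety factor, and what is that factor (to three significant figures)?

Converting E to GPa, α to ×10⁻⁶/K, σ_y to MPa, then σ and n for each:
  alloy F: E = 208.2, α = 12.1, σ_y = 230.0 → σ = 484 MPa, n = 0.475
  alloy X: E = 305.0, α = 11.6, σ_y = 324.0 → σ = 679 MPa, n = 0.477
  alloy G: E = 31.21, α = 10.2, σ_y = 20.90 → σ = 61.1 MPa, n = 0.342
  alloy Q: E = 101.9, α = 8.97, σ_y = 352.0 → σ = 175 MPa, n = 2.01
  alloy W: E = 98.90, α = 20.5, σ_y = 202.0 → σ = 389 MPa, n = 0.519
The minimum is alloy G at n = 0.342.

alloy G, n = 0.342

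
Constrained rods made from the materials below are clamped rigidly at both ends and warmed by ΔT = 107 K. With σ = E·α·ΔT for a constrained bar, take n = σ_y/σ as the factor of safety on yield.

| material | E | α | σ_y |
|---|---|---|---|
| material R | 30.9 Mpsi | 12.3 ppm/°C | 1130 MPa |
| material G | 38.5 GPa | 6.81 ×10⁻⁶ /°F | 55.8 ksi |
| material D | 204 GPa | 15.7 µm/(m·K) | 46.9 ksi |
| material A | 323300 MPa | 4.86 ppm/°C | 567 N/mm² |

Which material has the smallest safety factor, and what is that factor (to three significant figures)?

material D, n = 0.944

Per material, after unit conversion:
  material R: E = 213.0, α = 12.3, σ_y = 1130 → σ = 280 MPa, n = 4.03
  material G: E = 38.50, α = 12.3, σ_y = 384.7 → σ = 50.5 MPa, n = 7.62
  material D: E = 204.0, α = 15.7, σ_y = 323.4 → σ = 343 MPa, n = 0.944
  material A: E = 323.3, α = 4.86, σ_y = 567.0 → σ = 168 MPa, n = 3.37
Material D has the lowest safety factor, n = 0.944.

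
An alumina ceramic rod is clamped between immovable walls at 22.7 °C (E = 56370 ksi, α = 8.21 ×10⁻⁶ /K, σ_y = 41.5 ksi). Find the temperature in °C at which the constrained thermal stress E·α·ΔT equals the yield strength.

E = 56370 ksi = 388.7 GPa.
σ_y = 41.5 ksi = 286.1 MPa.
E·α·ΔT = 286.1 MPa ⇒ ΔT = 286.1 / (388.7×10³ × 8.21×10⁻⁶) = 89.67 K.
T = 22.7 + 89.67 = 112.4 °C.

112 °C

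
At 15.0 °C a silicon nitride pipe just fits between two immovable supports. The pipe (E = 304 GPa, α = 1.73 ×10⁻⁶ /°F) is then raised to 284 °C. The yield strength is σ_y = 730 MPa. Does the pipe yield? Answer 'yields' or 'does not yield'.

does not yield

α = 1.73×10⁻⁶/°F × 9/5 = 3.11×10⁻⁶/K.
ΔT = 269.0 K. Constrained thermal stress σ = E·α·ΔT = 304.0×10³ MPa × 3.11×10⁻⁶ × 269.0 = 255 MPa (compressive).
Compare to σ_y = 730 MPa: σ < σ_y, so it does not yield.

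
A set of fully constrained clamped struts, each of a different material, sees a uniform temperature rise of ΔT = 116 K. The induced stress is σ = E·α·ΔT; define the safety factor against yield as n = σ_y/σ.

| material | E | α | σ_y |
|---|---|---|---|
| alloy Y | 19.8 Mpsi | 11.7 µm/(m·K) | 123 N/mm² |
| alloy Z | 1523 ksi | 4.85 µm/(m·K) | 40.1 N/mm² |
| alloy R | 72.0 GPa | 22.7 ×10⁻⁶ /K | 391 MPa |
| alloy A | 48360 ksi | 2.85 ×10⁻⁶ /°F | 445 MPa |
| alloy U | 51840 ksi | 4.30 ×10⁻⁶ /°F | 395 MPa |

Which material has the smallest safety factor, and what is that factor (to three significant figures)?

alloy Y, n = 0.664

Converting E to GPa, α to ×10⁻⁶/K, σ_y to MPa, then σ and n for each:
  alloy Y: E = 136.5, α = 11.7, σ_y = 123.0 → σ = 185 MPa, n = 0.664
  alloy Z: E = 10.50, α = 4.85, σ_y = 40.10 → σ = 5.91 MPa, n = 6.79
  alloy R: E = 72.00, α = 22.7, σ_y = 391.0 → σ = 190 MPa, n = 2.06
  alloy A: E = 333.4, α = 5.13, σ_y = 445.0 → σ = 198 MPa, n = 2.24
  alloy U: E = 357.4, α = 7.74, σ_y = 395.0 → σ = 321 MPa, n = 1.23
Alloy Y has the lowest safety factor, n = 0.664.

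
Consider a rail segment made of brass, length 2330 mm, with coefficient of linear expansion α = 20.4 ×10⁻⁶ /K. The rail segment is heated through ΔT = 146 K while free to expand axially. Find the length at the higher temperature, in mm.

2336.9 mm

ΔL = α·L₀·ΔT = 20.4×10⁻⁶ × 2330 mm × 146.0 K = 6.94 mm.
L = L₀ + ΔL = 2330 + 6.94 = 2336.9 mm.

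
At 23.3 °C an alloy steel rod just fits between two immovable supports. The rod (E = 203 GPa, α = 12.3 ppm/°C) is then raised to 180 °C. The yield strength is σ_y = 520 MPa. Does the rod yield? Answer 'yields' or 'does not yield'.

ΔT = 156.7 K. Constrained thermal stress σ = E·α·ΔT = 203.0×10³ MPa × 12.3×10⁻⁶ × 156.7 = 391 MPa (compressive).
Compare to σ_y = 520 MPa: σ < σ_y, so it does not yield.

does not yield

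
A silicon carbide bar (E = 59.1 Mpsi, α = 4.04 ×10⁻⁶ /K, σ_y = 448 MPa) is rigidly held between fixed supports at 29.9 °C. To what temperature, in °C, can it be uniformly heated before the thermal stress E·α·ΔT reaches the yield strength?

302 °C

E = 59.1 Mpsi = 407.5 GPa.
E·α·ΔT = 448.0 MPa ⇒ ΔT = 448.0 / (407.5×10³ × 4.04×10⁻⁶) = 272.1 K.
T = 29.9 + 272.1 = 302.0 °C.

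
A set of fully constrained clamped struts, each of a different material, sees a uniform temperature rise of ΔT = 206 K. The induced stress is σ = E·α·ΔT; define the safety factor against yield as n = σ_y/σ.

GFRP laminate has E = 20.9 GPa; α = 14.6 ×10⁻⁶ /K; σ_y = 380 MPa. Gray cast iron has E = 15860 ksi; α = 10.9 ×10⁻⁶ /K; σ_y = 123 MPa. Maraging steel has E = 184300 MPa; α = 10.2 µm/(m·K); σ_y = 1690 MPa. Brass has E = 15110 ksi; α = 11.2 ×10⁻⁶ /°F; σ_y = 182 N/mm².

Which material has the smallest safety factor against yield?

Converting E to GPa, α to ×10⁻⁶/K, σ_y to MPa, then σ and n for each:
  GFRP laminate: E = 20.90, α = 14.6, σ_y = 380.0 → σ = 62.9 MPa, n = 6.05
  gray cast iron: E = 109.4, α = 10.9, σ_y = 123.0 → σ = 246 MPa, n = 0.501
  maraging steel: E = 184.3, α = 10.2, σ_y = 1690 → σ = 387 MPa, n = 4.36
  brass: E = 104.2, α = 20.2, σ_y = 182.0 → σ = 433 MPa, n = 0.421
Brass has the lowest safety factor, n = 0.421.

brass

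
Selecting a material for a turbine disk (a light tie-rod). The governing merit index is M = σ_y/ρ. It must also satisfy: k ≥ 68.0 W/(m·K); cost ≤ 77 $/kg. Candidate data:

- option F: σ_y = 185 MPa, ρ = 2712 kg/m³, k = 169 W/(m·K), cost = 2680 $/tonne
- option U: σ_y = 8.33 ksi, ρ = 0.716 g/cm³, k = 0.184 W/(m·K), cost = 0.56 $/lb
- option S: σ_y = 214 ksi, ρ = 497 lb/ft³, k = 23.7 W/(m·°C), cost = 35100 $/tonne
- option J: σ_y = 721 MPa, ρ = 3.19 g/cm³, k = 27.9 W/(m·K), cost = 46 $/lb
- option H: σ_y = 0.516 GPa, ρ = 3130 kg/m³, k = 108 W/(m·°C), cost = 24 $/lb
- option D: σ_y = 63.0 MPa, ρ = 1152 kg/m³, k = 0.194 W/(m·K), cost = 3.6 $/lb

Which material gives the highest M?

Screen on constraints: k ≥ 68.0 W/(m·K); cost ≤ 77 $/kg. Survivors: option F, option H.
After converting to SI:
  option F: σ_y = 185.0 MPa, ρ = 2712 kg/m³
  option H: σ_y = 516.0 MPa, ρ = 3130 kg/m³
  option H: M = 165 kN·m/kg
  option F: M = 68.2 kN·m/kg
Option H has the largest M.

option H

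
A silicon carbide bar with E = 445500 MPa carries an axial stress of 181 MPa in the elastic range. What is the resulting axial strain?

E = 445500 MPa = 445.5 GPa = 445500 MPa.
ε = σ/E = 181 / 445500 = 4.06×10⁻⁴.

4.06×10⁻⁴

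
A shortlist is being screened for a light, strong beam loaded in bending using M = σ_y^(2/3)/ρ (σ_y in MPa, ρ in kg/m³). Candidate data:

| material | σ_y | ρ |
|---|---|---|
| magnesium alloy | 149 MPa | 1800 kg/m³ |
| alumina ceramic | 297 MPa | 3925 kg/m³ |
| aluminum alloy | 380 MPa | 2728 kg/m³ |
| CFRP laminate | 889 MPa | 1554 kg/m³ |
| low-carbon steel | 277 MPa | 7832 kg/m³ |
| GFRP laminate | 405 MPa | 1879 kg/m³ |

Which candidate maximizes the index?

CFRP laminate

Per-candidate index values:
  CFRP laminate: M = 59.5×10⁻³
  GFRP laminate: M = 29.1×10⁻³
  aluminum alloy: M = 19.2×10⁻³
  magnesium alloy: M = 15.6×10⁻³
  alumina ceramic: M = 11.3×10⁻³
  low-carbon steel: M = 5.43×10⁻³
The maximum is for CFRP laminate.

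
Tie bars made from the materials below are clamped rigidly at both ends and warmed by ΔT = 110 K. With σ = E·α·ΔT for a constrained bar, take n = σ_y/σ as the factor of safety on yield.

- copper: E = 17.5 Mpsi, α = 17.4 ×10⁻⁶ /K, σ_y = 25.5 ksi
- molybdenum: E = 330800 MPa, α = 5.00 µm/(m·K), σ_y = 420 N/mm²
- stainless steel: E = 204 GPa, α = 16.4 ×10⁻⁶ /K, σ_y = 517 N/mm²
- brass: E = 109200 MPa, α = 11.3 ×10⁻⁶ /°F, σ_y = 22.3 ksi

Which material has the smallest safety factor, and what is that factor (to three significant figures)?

brass, n = 0.629

With everything in SI (GPa, ×10⁻⁶/K, MPa):
  copper: E = 120.7, α = 17.4, σ_y = 175.8 → σ = 231 MPa, n = 0.761
  molybdenum: E = 330.8, α = 5.00, σ_y = 420.0 → σ = 182 MPa, n = 2.31
  stainless steel: E = 204.0, α = 16.4, σ_y = 517.0 → σ = 368 MPa, n = 1.40
  brass: E = 109.2, α = 20.3, σ_y = 153.8 → σ = 244 MPa, n = 0.629
Smallest n: brass with n = 0.629.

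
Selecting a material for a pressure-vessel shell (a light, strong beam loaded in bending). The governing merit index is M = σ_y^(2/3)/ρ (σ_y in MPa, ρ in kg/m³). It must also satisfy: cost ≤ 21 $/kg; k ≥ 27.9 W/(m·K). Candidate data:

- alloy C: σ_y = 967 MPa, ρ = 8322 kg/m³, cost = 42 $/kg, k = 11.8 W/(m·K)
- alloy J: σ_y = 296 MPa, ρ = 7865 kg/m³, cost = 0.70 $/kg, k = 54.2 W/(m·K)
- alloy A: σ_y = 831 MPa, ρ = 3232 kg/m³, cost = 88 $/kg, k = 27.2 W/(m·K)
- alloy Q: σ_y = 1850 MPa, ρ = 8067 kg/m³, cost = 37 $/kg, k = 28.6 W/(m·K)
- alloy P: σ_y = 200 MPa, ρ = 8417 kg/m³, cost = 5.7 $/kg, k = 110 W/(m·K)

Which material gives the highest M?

Screen on constraints: cost ≤ 21 $/kg; k ≥ 27.9 W/(m·K). Survivors: alloy J, alloy P.
Per-candidate index values:
  alloy J: M = 5.65×10⁻³
  alloy P: M = 4.06×10⁻³
The maximum is for alloy J.

alloy J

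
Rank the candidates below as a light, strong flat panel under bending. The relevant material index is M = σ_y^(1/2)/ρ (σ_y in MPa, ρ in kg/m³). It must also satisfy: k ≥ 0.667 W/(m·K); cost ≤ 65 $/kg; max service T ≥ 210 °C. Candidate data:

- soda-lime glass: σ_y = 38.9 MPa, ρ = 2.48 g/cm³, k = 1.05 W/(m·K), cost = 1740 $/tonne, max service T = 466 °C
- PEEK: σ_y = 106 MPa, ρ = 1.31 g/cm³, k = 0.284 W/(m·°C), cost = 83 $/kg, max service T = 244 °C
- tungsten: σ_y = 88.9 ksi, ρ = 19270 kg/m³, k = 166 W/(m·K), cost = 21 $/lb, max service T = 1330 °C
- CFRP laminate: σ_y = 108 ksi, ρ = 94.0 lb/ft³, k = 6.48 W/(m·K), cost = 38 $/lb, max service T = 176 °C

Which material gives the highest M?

Screen on constraints: k ≥ 0.667 W/(m·K); cost ≤ 65 $/kg; max service T ≥ 210 °C. Survivors: soda-lime glass, tungsten.
Convert each candidate to consistent units, then evaluate M:
  soda-lime glass: σ_y = 38.90 MPa, ρ = 2480 kg/m³
  tungsten: σ_y = 612.9 MPa, ρ = 19270 kg/m³
  soda-lime glass: M = 2.51×10⁻³
  tungsten: M = 1.28×10⁻³
Highest index: soda-lime glass.

soda-lime glass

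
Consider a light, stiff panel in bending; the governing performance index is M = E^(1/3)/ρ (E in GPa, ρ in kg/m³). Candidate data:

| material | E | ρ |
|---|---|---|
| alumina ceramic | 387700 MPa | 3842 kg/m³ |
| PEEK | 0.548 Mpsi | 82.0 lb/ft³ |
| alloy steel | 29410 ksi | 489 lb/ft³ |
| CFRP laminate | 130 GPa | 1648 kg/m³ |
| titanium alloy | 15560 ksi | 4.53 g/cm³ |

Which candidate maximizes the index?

CFRP laminate

Convert each candidate to consistent units, then evaluate M:
  alumina ceramic: E = 387.7 GPa, ρ = 3842 kg/m³
  PEEK: E = 3.778 GPa, ρ = 1314 kg/m³
  alloy steel: E = 202.8 GPa, ρ = 7833 kg/m³
  CFRP laminate: E = 130.0 GPa, ρ = 1648 kg/m³
  titanium alloy: E = 107.3 GPa, ρ = 4530 kg/m³
  CFRP laminate: M = 3.07×10⁻³
  alumina ceramic: M = 1.90×10⁻³
  PEEK: M = 1.19×10⁻³
  titanium alloy: M = 1.05×10⁻³
  alloy steel: M = 0.750×10⁻³
Highest index: CFRP laminate.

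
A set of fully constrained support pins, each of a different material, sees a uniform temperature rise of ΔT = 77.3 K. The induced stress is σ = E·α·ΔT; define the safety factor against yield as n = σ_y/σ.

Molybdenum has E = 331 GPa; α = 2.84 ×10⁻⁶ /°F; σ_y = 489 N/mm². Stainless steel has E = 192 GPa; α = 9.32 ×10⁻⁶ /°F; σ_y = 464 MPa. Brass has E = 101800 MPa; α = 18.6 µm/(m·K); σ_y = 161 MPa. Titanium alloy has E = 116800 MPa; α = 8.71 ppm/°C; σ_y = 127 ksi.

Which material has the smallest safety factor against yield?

Per material, after unit conversion:
  molybdenum: E = 331.0, α = 5.11, σ_y = 489.0 → σ = 131 MPa, n = 3.74
  stainless steel: E = 192.0, α = 16.8, σ_y = 464.0 → σ = 249 MPa, n = 1.86
  brass: E = 101.8, α = 18.6, σ_y = 161.0 → σ = 146 MPa, n = 1.10
  titanium alloy: E = 116.8, α = 8.71, σ_y = 875.6 → σ = 78.6 MPa, n = 11.1
Brass has the lowest safety factor, n = 1.10.

brass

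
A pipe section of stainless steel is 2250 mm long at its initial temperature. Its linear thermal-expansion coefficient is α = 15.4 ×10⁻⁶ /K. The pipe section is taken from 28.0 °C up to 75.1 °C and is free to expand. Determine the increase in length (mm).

ΔT = 75.1 − 28.0 = 47.10 K.
ΔL = α·L₀·ΔT = 15.4×10⁻⁶ × 2250 mm × 47.10 K = 1.63 mm.

1.63 mm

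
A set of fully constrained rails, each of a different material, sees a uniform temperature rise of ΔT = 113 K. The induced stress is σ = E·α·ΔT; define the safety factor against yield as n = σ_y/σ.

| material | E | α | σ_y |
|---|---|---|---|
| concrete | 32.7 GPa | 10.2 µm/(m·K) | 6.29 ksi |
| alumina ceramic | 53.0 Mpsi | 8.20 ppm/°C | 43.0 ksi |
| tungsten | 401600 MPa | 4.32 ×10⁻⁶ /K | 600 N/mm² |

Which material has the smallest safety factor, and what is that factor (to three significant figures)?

With everything in SI (GPa, ×10⁻⁶/K, MPa):
  concrete: E = 32.70, α = 10.2, σ_y = 43.37 → σ = 37.7 MPa, n = 1.15
  alumina ceramic: E = 365.4, α = 8.20, σ_y = 296.5 → σ = 339 MPa, n = 0.876
  tungsten: E = 401.6, α = 4.32, σ_y = 600.0 → σ = 196 MPa, n = 3.06
Smallest n: alumina ceramic with n = 0.876.

alumina ceramic, n = 0.876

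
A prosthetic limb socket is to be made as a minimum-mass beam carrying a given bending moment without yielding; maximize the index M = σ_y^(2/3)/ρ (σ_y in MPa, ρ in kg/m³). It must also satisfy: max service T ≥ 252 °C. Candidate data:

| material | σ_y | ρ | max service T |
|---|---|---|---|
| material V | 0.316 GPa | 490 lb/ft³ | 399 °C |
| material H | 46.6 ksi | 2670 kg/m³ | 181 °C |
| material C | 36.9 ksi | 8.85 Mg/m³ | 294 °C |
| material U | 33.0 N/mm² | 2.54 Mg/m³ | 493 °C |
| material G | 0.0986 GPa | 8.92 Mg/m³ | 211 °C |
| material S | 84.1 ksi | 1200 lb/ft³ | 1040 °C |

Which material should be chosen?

material V

Screen on constraints: max service T ≥ 252 °C. Survivors: material V, material C, material U, material S.
After converting to SI:
  material V: σ_y = 316.0 MPa, ρ = 7849 kg/m³
  material C: σ_y = 254.4 MPa, ρ = 8850 kg/m³
  material U: σ_y = 33.00 MPa, ρ = 2540 kg/m³
  material S: σ_y = 579.8 MPa, ρ = 19220 kg/m³
  material V: M = 5.91×10⁻³
  material C: M = 4.54×10⁻³
  material U: M = 4.05×10⁻³
  material S: M = 3.62×10⁻³
Highest index: material V.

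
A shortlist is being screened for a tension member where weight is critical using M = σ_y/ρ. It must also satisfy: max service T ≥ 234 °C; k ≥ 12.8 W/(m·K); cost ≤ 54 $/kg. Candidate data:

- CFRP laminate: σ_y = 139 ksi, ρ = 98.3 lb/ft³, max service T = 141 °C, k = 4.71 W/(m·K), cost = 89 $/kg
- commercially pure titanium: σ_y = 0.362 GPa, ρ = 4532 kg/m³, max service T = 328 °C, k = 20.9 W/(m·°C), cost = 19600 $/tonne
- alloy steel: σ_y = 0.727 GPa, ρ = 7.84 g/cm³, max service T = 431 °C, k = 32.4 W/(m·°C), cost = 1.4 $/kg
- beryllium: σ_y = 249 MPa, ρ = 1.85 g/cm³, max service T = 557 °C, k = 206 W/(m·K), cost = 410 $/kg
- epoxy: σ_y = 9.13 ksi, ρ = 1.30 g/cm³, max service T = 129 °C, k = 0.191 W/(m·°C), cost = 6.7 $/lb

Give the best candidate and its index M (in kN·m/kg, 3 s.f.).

alloy steel, M = 92.7 kN·m/kg

Screen on constraints: max service T ≥ 234 °C; k ≥ 12.8 W/(m·K); cost ≤ 54 $/kg. Survivors: commercially pure titanium, alloy steel.
Normalizing units and computing the index:
  commercially pure titanium: σ_y = 362.0 MPa, ρ = 4532 kg/m³
  alloy steel: σ_y = 727.0 MPa, ρ = 7840 kg/m³
  alloy steel: M = 92.7 kN·m/kg
  commercially pure titanium: M = 79.9 kN·m/kg
Alloy steel ranks first.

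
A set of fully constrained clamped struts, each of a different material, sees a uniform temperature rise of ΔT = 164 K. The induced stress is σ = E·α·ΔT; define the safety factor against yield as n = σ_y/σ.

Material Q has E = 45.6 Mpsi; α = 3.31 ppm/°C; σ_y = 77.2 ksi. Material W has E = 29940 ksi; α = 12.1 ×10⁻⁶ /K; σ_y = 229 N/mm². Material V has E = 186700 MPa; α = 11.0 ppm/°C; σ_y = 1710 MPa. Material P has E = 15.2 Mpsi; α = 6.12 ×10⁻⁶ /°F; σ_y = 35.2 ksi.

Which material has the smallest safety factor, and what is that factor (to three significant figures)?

material W, n = 0.559

With everything in SI (GPa, ×10⁻⁶/K, MPa):
  material Q: E = 314.4, α = 3.31, σ_y = 532.3 → σ = 171 MPa, n = 3.12
  material W: E = 206.4, α = 12.1, σ_y = 229.0 → σ = 410 MPa, n = 0.559
  material V: E = 186.7, α = 11.0, σ_y = 1710 → σ = 337 MPa, n = 5.08
  material P: E = 104.8, α = 11.0, σ_y = 242.7 → σ = 189 MPa, n = 1.28
Smallest n: material W with n = 0.559.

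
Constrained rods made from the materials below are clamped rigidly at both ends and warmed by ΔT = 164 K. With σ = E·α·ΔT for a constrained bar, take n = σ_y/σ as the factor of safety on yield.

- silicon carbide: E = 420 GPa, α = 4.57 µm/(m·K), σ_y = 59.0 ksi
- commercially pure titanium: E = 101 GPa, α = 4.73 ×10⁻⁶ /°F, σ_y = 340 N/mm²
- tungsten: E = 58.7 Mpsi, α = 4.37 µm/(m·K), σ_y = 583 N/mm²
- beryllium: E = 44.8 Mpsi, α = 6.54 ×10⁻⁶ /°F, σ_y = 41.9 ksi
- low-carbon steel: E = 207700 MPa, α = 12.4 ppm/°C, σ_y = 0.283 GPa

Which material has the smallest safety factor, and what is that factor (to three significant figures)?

With everything in SI (GPa, ×10⁻⁶/K, MPa):
  silicon carbide: E = 420.0, α = 4.57, σ_y = 406.8 → σ = 315 MPa, n = 1.29
  commercially pure titanium: E = 101.0, α = 8.51, σ_y = 340.0 → σ = 141 MPa, n = 2.41
  tungsten: E = 404.7, α = 4.37, σ_y = 583.0 → σ = 290 MPa, n = 2.01
  beryllium: E = 308.9, α = 11.8, σ_y = 288.9 → σ = 596 MPa, n = 0.484
  low-carbon steel: E = 207.7, α = 12.4, σ_y = 283.0 → σ = 422 MPa, n = 0.670
Smallest n: beryllium with n = 0.484.

beryllium, n = 0.484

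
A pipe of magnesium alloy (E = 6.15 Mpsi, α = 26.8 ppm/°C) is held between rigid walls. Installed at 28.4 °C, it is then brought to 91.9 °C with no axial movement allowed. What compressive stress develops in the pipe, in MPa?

72.2 MPa

E = 6.15 Mpsi = 42.40 GPa.
ΔT = 63.50 K. Constrained thermal stress σ = E·α·ΔT = 42.40×10³ MPa × 26.8×10⁻⁶ × 63.50 = 72.2 MPa (compressive).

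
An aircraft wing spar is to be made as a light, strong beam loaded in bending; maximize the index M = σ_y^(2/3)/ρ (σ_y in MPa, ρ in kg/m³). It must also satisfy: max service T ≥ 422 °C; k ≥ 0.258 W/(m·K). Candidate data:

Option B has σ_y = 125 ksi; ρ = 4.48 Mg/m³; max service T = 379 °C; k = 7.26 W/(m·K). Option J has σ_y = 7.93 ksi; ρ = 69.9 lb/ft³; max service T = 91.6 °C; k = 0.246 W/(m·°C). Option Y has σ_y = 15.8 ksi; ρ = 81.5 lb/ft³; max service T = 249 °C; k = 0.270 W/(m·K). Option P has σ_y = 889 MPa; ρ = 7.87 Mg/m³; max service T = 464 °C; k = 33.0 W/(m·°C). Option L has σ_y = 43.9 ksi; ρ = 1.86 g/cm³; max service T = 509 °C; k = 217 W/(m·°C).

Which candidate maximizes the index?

Screen on constraints: max service T ≥ 422 °C; k ≥ 0.258 W/(m·K). Survivors: option P, option L.
Putting every candidate on a common basis:
  option P: σ_y = 889.0 MPa, ρ = 7870 kg/m³
  option L: σ_y = 302.7 MPa, ρ = 1860 kg/m³
  option L: M = 24.2×10⁻³
  option P: M = 11.7×10⁻³
Highest index: option L.

option L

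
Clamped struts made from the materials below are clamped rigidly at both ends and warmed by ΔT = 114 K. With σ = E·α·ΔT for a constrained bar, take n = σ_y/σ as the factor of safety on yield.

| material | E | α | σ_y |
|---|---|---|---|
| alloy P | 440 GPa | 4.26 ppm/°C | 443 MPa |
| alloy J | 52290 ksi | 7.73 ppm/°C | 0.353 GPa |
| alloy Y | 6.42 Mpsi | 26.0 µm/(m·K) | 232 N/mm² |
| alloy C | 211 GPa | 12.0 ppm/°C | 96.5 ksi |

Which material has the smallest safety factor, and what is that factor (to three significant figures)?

alloy J, n = 1.11

In consistent units (E in GPa, α in ×10⁻⁶/K, σ_y in MPa):
  alloy P: E = 440.0, α = 4.26, σ_y = 443.0 → σ = 214 MPa, n = 2.07
  alloy J: E = 360.5, α = 7.73, σ_y = 353.0 → σ = 318 MPa, n = 1.11
  alloy Y: E = 44.26, α = 26.0, σ_y = 232.0 → σ = 131 MPa, n = 1.77
  alloy C: E = 211.0, α = 12.0, σ_y = 665.3 → σ = 289 MPa, n = 2.31
Alloy J has the lowest safety factor, n = 1.11.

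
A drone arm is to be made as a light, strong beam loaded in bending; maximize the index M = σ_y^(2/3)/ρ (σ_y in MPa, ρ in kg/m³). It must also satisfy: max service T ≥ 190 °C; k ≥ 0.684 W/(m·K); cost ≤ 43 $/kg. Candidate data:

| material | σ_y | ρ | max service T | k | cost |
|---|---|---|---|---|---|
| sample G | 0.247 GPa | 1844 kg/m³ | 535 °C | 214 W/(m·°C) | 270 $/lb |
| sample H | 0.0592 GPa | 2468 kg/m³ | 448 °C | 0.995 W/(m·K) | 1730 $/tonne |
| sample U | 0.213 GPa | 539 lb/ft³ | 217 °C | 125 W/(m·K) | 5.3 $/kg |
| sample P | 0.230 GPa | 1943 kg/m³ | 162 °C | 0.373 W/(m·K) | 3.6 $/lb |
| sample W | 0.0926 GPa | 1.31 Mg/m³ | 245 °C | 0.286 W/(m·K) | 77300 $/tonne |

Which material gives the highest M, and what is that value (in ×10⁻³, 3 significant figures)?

Screen on constraints: max service T ≥ 190 °C; k ≥ 0.684 W/(m·K); cost ≤ 43 $/kg. Survivors: sample H, sample U.
Normalizing units and computing the index:
  sample H: σ_y = 59.20 MPa, ρ = 2468 kg/m³
  sample U: σ_y = 213.0 MPa, ρ = 8634 kg/m³
  sample H: M = 6.15×10⁻³
  sample U: M = 4.13×10⁻³
Sample H ranks first.

sample H, M = 6.15×10⁻³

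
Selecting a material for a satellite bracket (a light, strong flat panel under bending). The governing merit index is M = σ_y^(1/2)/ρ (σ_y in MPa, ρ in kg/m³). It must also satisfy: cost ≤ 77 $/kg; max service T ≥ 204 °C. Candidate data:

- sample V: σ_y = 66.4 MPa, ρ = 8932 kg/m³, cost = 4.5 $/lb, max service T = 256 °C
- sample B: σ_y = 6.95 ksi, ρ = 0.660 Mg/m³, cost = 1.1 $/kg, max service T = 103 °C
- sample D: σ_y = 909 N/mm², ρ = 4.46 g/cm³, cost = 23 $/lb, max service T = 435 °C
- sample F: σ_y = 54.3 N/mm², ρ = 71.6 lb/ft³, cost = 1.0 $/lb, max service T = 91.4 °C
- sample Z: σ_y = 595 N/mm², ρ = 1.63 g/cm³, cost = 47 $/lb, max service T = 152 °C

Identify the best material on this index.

Screen on constraints: cost ≤ 77 $/kg; max service T ≥ 204 °C. Survivors: sample V, sample D.
Convert each candidate to consistent units, then evaluate M:
  sample V: σ_y = 66.40 MPa, ρ = 8932 kg/m³
  sample D: σ_y = 909.0 MPa, ρ = 4460 kg/m³
  sample D: M = 6.76×10⁻³
  sample V: M = 0.912×10⁻³
Sample D ranks first.

sample D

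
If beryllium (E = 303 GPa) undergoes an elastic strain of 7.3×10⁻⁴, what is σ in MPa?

221 MPa

σ = E·ε = 303000 MPa × 7.3×10⁻⁴ = 221 MPa.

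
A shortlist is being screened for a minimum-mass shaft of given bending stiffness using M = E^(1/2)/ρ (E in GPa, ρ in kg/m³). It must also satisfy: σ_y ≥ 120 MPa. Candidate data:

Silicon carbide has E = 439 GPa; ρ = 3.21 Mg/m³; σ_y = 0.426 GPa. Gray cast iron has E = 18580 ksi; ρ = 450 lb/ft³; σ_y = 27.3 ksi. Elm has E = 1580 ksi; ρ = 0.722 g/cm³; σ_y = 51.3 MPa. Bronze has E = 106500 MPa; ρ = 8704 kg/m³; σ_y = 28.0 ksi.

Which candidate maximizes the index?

silicon carbide

Screen on constraints: σ_y ≥ 120 MPa. Survivors: silicon carbide, gray cast iron, bronze.
After converting to SI:
  silicon carbide: E = 439.0 GPa, ρ = 3210 kg/m³
  gray cast iron: E = 128.1 GPa, ρ = 7208 kg/m³
  bronze: E = 106.5 GPa, ρ = 8704 kg/m³
  silicon carbide: M = 6.53×10⁻³
  gray cast iron: M = 1.57×10⁻³
  bronze: M = 1.19×10⁻³
The maximum is for silicon carbide.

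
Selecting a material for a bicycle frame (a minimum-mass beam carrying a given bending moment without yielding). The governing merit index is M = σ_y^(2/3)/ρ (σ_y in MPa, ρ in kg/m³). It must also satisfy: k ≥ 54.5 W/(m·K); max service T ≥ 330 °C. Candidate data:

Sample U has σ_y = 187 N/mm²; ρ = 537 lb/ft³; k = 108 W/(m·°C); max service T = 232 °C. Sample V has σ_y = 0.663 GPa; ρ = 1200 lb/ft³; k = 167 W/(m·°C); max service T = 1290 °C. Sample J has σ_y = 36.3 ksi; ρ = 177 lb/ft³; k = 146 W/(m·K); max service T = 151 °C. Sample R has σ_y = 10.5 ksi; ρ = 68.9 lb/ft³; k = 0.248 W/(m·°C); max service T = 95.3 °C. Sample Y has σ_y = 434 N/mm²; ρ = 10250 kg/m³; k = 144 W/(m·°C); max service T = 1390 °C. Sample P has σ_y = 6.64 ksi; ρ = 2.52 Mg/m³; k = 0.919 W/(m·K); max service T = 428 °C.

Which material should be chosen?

Screen on constraints: k ≥ 54.5 W/(m·K); max service T ≥ 330 °C. Survivors: sample V, sample Y.
Normalizing units and computing the index:
  sample V: σ_y = 663.0 MPa, ρ = 19220 kg/m³
  sample Y: σ_y = 434.0 MPa, ρ = 10250 kg/m³
  sample Y: M = 5.59×10⁻³
  sample V: M = 3.96×10⁻³
Sample Y has the largest M.

sample Y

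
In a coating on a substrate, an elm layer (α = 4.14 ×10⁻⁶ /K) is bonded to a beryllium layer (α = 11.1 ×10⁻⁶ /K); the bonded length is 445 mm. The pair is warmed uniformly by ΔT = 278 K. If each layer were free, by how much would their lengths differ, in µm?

861 µm

Δα = |4.14 − 11.1|×10⁻⁶/K = 6.96×10⁻⁶/K.
ΔL_mismatch = Δα·L·ΔT = 6.96×10⁻⁶ × 445.0 mm × 278.0 K = 861 µm.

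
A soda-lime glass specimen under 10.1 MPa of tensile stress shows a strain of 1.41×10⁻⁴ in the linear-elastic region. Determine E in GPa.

E = σ/ε = 10.1 MPa / 1.41×10⁻⁴ = 71630 MPa = 71.6 GPa.

71.6 GPa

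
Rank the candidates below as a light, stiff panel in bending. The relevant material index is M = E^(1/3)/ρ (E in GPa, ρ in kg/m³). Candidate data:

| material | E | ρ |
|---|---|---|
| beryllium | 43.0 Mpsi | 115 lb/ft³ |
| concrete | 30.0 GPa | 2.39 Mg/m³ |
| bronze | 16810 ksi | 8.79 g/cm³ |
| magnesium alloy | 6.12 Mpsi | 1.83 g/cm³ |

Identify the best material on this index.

After converting to SI:
  beryllium: E = 296.5 GPa, ρ = 1842 kg/m³
  concrete: E = 30.00 GPa, ρ = 2390 kg/m³
  bronze: E = 115.9 GPa, ρ = 8790 kg/m³
  magnesium alloy: E = 42.20 GPa, ρ = 1830 kg/m³
  beryllium: M = 3.62×10⁻³
  magnesium alloy: M = 1.90×10⁻³
  concrete: M = 1.30×10⁻³
  bronze: M = 0.555×10⁻³
The maximum is for beryllium.

beryllium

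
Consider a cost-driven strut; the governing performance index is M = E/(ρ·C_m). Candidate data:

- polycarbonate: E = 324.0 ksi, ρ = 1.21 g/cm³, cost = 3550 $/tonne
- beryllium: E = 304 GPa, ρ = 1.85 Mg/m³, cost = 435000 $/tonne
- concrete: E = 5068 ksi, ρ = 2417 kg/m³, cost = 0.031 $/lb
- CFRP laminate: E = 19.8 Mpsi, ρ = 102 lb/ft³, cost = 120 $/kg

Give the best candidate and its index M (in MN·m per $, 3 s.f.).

concrete, M = 212 MN·m per $

After converting to SI:
  polycarbonate: E = 2.234 GPa, ρ = 1210 kg/m³, cost = 3.550 $/kg
  beryllium: E = 304.0 GPa, ρ = 1850 kg/m³, cost = 435.0 $/kg
  concrete: E = 34.94 GPa, ρ = 2417 kg/m³, cost = 0.06834 $/kg
  CFRP laminate: E = 136.5 GPa, ρ = 1634 kg/m³, cost = 120.0 $/kg
  concrete: M = 212 MN·m per $
  CFRP laminate: M = 0.696 MN·m per $
  polycarbonate: M = 0.520 MN·m per $
  beryllium: M = 0.378 MN·m per $
The maximum is for concrete.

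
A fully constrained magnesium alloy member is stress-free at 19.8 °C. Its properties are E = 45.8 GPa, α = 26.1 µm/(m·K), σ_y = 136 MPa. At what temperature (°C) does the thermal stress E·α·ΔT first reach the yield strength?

134 °C

E·α·ΔT = 136.0 MPa ⇒ ΔT = 136.0 / (45.80×10³ × 26.1×10⁻⁶) = 113.8 K.
T = 19.8 + 113.8 = 133.6 °C.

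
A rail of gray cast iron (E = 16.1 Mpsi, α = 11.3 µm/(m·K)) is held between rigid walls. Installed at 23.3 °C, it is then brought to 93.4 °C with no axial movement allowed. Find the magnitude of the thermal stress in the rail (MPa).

87.9 MPa

E = 16.1 Mpsi = 111.0 GPa.
ΔT = 70.10 K. Constrained thermal stress σ = E·α·ΔT = 111.0×10³ MPa × 11.3×10⁻⁶ × 70.10 = 87.9 MPa (compressive).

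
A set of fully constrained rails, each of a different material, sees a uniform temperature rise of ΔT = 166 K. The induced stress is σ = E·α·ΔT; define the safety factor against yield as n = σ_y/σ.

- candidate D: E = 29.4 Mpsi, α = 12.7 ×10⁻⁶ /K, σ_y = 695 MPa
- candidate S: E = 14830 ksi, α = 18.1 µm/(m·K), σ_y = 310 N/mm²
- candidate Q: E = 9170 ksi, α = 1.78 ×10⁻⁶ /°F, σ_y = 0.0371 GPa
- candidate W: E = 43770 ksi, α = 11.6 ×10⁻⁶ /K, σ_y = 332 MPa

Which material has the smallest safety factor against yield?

Converting E to GPa, α to ×10⁻⁶/K, σ_y to MPa, then σ and n for each:
  candidate D: E = 202.7, α = 12.7, σ_y = 695.0 → σ = 427 MPa, n = 1.63
  candidate S: E = 102.2, α = 18.1, σ_y = 310.0 → σ = 307 MPa, n = 1.01
  candidate Q: E = 63.22, α = 3.20, σ_y = 37.10 → σ = 33.6 MPa, n = 1.10
  candidate W: E = 301.8, α = 11.6, σ_y = 332.0 → σ = 581 MPa, n = 0.571
Smallest n: candidate W with n = 0.571.

candidate W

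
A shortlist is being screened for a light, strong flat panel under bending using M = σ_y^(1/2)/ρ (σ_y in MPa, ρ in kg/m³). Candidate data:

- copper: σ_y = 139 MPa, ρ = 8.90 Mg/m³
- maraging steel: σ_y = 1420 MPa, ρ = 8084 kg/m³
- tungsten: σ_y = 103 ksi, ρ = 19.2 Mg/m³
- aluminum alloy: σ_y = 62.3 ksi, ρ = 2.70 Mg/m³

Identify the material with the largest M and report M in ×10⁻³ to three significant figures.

aluminum alloy, M = 7.68×10⁻³

Convert each candidate to consistent units, then evaluate M:
  copper: σ_y = 139.0 MPa, ρ = 8900 kg/m³
  maraging steel: σ_y = 1420 MPa, ρ = 8084 kg/m³
  tungsten: σ_y = 710.2 MPa, ρ = 19200 kg/m³
  aluminum alloy: σ_y = 429.5 MPa, ρ = 2700 kg/m³
  aluminum alloy: M = 7.68×10⁻³
  maraging steel: M = 4.66×10⁻³
  tungsten: M = 1.39×10⁻³
  copper: M = 1.32×10⁻³
Highest index: aluminum alloy.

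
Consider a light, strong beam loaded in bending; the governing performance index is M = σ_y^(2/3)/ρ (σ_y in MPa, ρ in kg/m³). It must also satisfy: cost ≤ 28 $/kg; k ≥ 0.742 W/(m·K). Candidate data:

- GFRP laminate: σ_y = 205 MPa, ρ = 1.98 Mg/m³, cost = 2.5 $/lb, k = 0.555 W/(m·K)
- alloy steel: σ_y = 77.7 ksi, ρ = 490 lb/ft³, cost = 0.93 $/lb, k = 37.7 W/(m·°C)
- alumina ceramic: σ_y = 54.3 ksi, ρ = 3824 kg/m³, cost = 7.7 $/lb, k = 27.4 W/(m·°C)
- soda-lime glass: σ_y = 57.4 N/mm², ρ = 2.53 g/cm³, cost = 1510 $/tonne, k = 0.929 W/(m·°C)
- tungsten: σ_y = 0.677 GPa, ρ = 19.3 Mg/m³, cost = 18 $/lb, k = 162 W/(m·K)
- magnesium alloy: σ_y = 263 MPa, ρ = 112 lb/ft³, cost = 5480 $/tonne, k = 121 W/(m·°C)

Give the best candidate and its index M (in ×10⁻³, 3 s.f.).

Screen on constraints: cost ≤ 28 $/kg; k ≥ 0.742 W/(m·K). Survivors: alloy steel, alumina ceramic, soda-lime glass, magnesium alloy.
Normalizing units and computing the index:
  alloy steel: σ_y = 535.7 MPa, ρ = 7849 kg/m³
  alumina ceramic: σ_y = 374.4 MPa, ρ = 3824 kg/m³
  soda-lime glass: σ_y = 57.40 MPa, ρ = 2530 kg/m³
  magnesium alloy: σ_y = 263.0 MPa, ρ = 1794 kg/m³
  magnesium alloy: M = 22.9×10⁻³
  alumina ceramic: M = 13.6×10⁻³
  alloy steel: M = 8.40×10⁻³
  soda-lime glass: M = 5.88×10⁻³
Highest index: magnesium alloy.

magnesium alloy, M = 22.9×10⁻³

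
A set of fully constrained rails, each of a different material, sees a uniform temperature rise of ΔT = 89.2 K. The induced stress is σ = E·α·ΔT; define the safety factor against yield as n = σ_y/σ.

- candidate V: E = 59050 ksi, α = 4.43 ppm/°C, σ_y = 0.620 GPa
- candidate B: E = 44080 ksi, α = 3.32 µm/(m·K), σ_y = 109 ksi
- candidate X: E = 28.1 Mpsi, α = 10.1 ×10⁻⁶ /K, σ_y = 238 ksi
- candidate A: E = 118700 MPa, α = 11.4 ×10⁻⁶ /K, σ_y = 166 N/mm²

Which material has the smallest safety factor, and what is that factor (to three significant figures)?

candidate A, n = 1.38

With everything in SI (GPa, ×10⁻⁶/K, MPa):
  candidate V: E = 407.1, α = 4.43, σ_y = 620.0 → σ = 161 MPa, n = 3.85
  candidate B: E = 303.9, α = 3.32, σ_y = 751.5 → σ = 90.0 MPa, n = 8.35
  candidate X: E = 193.7, α = 10.1, σ_y = 1641 → σ = 175 MPa, n = 9.40
  candidate A: E = 118.7, α = 11.4, σ_y = 166.0 → σ = 121 MPa, n = 1.38
The minimum is candidate A at n = 1.38.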